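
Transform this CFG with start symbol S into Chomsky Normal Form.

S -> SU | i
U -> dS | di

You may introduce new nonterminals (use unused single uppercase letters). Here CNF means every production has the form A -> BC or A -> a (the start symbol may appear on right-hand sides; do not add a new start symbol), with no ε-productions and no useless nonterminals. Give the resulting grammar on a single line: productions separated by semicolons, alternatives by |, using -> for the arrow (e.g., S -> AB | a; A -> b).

S -> i | SU; A -> d; B -> i; U -> AB | AS

No ε-productions.
No unit productions to eliminate.
TERM: introduce A -> d, B -> i and substitute in every rule of length ≥2.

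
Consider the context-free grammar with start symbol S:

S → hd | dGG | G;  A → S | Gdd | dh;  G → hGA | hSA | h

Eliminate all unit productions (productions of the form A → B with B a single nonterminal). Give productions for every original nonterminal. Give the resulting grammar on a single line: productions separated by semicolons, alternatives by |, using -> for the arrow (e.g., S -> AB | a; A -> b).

S -> h | hd | dGG | hGA | hSA; A -> h | dh | hd | Gdd | dGG | hGA | hSA; G -> h | hGA | hSA

Unit productions: A->S, S->G.
Unit pairs (A ⇒* B via units): (A,G), (A,S), (S,G).
S: inherits non-unit rules of {G, S} → dGG | h | hGA | hSA | hd.
A: inherits non-unit rules of {A, G, S} → Gdd | dGG | dh | h | hGA | hSA | hd.
G: inherits non-unit rules of {G} → h | hGA | hSA.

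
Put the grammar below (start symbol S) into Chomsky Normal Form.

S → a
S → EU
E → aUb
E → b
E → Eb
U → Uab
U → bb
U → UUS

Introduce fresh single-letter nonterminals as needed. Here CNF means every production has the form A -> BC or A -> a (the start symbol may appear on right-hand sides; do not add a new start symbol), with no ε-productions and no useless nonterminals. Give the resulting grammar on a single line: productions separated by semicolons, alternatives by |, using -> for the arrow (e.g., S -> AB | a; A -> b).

No ε-productions.
No unit productions to eliminate.
TERM: introduce B -> a, A -> b and substitute in every rule of length ≥2.
BIN: E -> BUA becomes E -> BC, C -> UA; U -> UBA becomes U -> UD, D -> BA; U -> UUS becomes U -> UF, F -> US.

S -> a | EU; A -> b; B -> a; C -> UA; D -> BA; E -> b | BC | EA; F -> US; U -> AA | UD | UF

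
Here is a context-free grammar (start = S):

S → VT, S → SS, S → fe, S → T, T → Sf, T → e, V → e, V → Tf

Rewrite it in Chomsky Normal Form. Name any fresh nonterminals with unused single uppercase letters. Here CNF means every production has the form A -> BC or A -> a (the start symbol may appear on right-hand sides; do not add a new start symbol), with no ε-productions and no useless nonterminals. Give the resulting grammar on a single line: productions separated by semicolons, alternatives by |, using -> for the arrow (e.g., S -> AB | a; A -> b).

S -> e | AB | SA | SS | VT; A -> f; B -> e; T -> e | SA; V -> e | TA

No ε-productions.
After unit-elimination: S -> e | SS | Sf | VT | fe; T -> e | Sf; V -> e | Tf.
TERM: introduce B -> e, A -> f and substitute in every rule of length ≥2.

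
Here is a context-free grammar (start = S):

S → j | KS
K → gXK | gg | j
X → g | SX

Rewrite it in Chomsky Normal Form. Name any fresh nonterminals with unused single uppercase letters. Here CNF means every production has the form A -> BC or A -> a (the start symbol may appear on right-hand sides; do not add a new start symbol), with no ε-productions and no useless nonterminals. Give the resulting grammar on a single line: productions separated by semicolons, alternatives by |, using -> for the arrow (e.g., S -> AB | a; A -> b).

No ε-productions.
No unit productions to eliminate.
TERM: introduce A -> g and substitute in every rule of length ≥2.
BIN: K -> AXK becomes K -> AB, B -> XK.

S -> j | KS; A -> g; B -> XK; K -> j | AA | AB; X -> g | SX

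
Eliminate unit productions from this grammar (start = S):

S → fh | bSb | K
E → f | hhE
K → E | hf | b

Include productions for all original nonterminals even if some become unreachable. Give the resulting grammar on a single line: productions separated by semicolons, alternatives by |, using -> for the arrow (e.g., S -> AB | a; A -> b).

Unit productions: K->E, S->K.
Unit pairs (A ⇒* B via units): (K,E), (S,E), (S,K).
S: inherits non-unit rules of {E, K, S} → b | bSb | f | fh | hf | hhE.
E: inherits non-unit rules of {E} → f | hhE.
K: inherits non-unit rules of {E, K} → b | f | hf | hhE.

S -> b | f | fh | hf | bSb | hhE; E -> f | hhE; K -> b | f | hf | hhE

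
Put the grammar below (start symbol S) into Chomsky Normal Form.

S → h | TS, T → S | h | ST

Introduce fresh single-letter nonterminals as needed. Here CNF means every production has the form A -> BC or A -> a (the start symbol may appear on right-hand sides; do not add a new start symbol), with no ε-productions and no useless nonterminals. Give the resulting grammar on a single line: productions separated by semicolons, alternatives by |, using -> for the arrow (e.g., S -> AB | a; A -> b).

S -> h | TS; T -> h | ST | TS

No ε-productions.
After unit-elimination: S -> h | TS; T -> h | ST | TS.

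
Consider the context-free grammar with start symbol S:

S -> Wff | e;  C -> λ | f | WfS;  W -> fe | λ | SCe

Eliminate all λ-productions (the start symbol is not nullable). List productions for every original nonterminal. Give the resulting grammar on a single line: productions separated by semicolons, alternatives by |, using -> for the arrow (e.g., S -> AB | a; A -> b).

S -> e | ff | Wff; C -> f | fS | WfS; W -> Se | fe | SCe

Nullable set: {C, W}.
S -> Wff: W nullable, giving Wff | ff.
Drop C -> λ.
C -> WfS: W nullable, giving WfS | fS.
Drop W -> λ.
W -> SCe: C nullable, giving SCe | Se.
Unchanged (no nullable symbols): S -> e; C -> f; W -> fe.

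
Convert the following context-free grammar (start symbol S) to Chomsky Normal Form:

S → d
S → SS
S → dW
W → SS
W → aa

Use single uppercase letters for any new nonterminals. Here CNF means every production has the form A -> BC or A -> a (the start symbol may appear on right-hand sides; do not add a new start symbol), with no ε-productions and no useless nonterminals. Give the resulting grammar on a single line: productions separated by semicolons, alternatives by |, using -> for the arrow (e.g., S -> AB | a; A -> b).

S -> d | AW | SS; A -> d; B -> a; W -> BB | SS

No ε-productions.
No unit productions to eliminate.
TERM: introduce B -> a, A -> d and substitute in every rule of length ≥2.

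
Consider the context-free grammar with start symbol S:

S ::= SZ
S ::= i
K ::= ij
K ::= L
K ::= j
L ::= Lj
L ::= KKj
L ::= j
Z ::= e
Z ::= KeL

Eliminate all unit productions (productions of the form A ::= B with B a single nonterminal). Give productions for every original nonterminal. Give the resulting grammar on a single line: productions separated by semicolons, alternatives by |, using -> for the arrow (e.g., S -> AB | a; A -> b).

S -> i | SZ; K -> j | Lj | ij | KKj; L -> j | Lj | KKj; Z -> e | KeL

Unit productions: K->L.
Unit pairs (A ⇒* B via units): (K,L).
S: inherits non-unit rules of {S} → SZ | i.
K: inherits non-unit rules of {K, L} → KKj | Lj | ij | j.
L: inherits non-unit rules of {L} → KKj | Lj | j.
Z: inherits non-unit rules of {Z} → KeL | e.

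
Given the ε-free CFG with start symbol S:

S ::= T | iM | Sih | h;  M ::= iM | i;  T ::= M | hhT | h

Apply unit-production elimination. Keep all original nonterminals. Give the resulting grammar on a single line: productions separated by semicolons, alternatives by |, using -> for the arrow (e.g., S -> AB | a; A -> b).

S -> h | i | iM | Sih | hhT; M -> i | iM; T -> h | i | iM | hhT

Unit productions: S->T, T->M.
Unit pairs (A ⇒* B via units): (S,M), (S,T), (T,M).
S: inherits non-unit rules of {M, S, T} → Sih | h | hhT | i | iM.
M: inherits non-unit rules of {M} → i | iM.
T: inherits non-unit rules of {M, T} → h | hhT | i | iM.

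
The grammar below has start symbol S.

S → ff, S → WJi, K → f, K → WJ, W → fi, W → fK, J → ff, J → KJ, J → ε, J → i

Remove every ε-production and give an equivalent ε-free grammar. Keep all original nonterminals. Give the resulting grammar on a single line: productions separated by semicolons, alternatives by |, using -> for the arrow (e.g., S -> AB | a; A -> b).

Nullable set: {J}.
S -> WJi: J nullable, giving WJi | Wi.
Drop J -> ε.
J -> KJ: J nullable, giving K | KJ.
K -> WJ: J nullable, giving W | WJ.
Unchanged (no nullable symbols): S -> ff; J -> ff; J -> i; K -> f; W -> fK; W -> fi.

S -> Wi | ff | WJi; J -> K | i | KJ | ff; K -> W | f | WJ; W -> fK | fi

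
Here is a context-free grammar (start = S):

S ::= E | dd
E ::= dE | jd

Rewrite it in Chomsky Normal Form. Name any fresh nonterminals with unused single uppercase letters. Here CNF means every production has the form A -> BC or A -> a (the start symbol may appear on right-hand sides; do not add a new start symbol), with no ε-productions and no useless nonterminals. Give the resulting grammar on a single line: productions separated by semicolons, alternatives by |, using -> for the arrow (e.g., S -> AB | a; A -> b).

No ε-productions.
After unit-elimination: S -> dE | dd | jd; E -> dE | jd.
TERM: introduce A -> d, B -> j and substitute in every rule of length ≥2.

S -> AA | AE | BA; A -> d; B -> j; E -> AE | BA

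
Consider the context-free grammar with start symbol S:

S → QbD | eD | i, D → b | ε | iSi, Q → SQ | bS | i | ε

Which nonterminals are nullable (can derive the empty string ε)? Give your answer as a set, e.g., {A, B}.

Directly nullable (have an ε-rule): {D, Q}.
Not nullable: S — each has a terminal in every rule's right-hand side or depends on a non-nullable symbol.

{D, Q}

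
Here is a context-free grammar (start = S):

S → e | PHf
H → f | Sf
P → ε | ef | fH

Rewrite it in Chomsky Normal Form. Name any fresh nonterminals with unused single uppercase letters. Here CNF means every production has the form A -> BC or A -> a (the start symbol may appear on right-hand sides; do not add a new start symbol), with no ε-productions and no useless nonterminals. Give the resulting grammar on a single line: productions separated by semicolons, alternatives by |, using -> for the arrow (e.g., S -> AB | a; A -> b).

S -> e | HA | PC; A -> f; B -> e; C -> HA; H -> f | SA; P -> AH | BA

Nullable: {P}; after ε-elimination: S -> e | Hf | PHf; H -> f | Sf; P -> ef | fH.
No unit productions to eliminate.
TERM: introduce B -> e, A -> f and substitute in every rule of length ≥2.
BIN: S -> PHA becomes S -> PC, C -> HA.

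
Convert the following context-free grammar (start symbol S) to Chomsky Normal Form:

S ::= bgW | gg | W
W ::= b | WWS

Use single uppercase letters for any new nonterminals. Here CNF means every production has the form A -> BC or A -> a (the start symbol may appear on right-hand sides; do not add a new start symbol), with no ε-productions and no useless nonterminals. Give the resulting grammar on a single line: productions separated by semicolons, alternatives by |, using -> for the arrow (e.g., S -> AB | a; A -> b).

S -> b | AC | BB | WD; A -> b; B -> g; C -> BW; D -> WS; E -> WS; W -> b | WE

No ε-productions.
After unit-elimination: S -> b | gg | WWS | bgW; W -> b | WWS.
TERM: introduce A -> b, B -> g and substitute in every rule of length ≥2.
BIN: S -> ABW becomes S -> AC, C -> BW; S -> WWS becomes S -> WD, D -> WS; W -> WWS becomes W -> WE, E -> WS.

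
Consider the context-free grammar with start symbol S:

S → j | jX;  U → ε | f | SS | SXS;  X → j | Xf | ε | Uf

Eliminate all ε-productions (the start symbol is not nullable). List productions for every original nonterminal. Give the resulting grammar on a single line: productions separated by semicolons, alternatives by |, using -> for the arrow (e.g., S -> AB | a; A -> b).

S -> j | jX; U -> f | SS | SXS; X -> f | j | Uf | Xf

Nullable set: {U, X}.
S -> jX: X nullable, giving j | jX.
Drop U -> ε.
U -> SXS: X nullable, giving SS | SXS.
Drop X -> ε.
X -> Uf: U nullable, giving Uf | f.
X -> Xf: X nullable, giving Xf | f.
Unchanged (no nullable symbols): S -> j; U -> SS; U -> f; X -> j.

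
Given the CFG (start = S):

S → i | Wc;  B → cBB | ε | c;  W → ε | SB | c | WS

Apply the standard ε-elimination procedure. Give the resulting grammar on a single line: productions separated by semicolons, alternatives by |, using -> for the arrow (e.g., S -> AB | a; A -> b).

S -> c | i | Wc; B -> c | cB | cBB; W -> S | c | SB | WS

Nullable set: {B, W}.
S -> Wc: W nullable, giving Wc | c.
Drop B -> ε.
B -> cBB: B, B nullable, giving c | cB | cBB.
Drop W -> ε.
W -> SB: B nullable, giving S | SB.
W -> WS: W nullable, giving S | WS.
Unchanged (no nullable symbols): S -> i; B -> c; W -> c.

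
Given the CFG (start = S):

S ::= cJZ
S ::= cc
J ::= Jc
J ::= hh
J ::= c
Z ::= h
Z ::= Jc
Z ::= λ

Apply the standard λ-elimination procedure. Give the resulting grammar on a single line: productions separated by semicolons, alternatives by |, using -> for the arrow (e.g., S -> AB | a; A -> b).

S -> cJ | cc | cJZ; J -> c | Jc | hh; Z -> h | Jc

Nullable set: {Z}.
S -> cJZ: Z nullable, giving cJ | cJZ.
Drop Z -> λ.
Unchanged (no nullable symbols): S -> cc; J -> Jc; J -> c; J -> hh; Z -> Jc; Z -> h.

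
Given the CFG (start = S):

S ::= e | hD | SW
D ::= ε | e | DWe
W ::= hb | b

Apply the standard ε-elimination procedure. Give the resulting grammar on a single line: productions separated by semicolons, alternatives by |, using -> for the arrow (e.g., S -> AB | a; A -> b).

S -> e | h | SW | hD; D -> e | We | DWe; W -> b | hb

Nullable set: {D}.
S -> hD: D nullable, giving h | hD.
Drop D -> ε.
D -> DWe: D nullable, giving DWe | We.
Unchanged (no nullable symbols): S -> SW; S -> e; D -> e; W -> b; W -> hb.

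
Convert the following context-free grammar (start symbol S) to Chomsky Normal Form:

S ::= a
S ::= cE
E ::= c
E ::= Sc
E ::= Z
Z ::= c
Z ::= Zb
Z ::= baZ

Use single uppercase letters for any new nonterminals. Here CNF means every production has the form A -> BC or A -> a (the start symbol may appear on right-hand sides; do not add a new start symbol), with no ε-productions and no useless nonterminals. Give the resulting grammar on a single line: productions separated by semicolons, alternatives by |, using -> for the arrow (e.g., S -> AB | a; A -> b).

S -> a | AE; A -> c; B -> b; C -> a; D -> CZ; E -> c | BD | SA | ZB; F -> CZ; Z -> c | BF | ZB

No ε-productions.
After unit-elimination: S -> a | cE; E -> c | Sc | Zb | baZ; Z -> c | Zb | baZ.
TERM: introduce C -> a, B -> b, A -> c and substitute in every rule of length ≥2.
BIN: E -> BCZ becomes E -> BD, D -> CZ; Z -> BCZ becomes Z -> BF, F -> CZ.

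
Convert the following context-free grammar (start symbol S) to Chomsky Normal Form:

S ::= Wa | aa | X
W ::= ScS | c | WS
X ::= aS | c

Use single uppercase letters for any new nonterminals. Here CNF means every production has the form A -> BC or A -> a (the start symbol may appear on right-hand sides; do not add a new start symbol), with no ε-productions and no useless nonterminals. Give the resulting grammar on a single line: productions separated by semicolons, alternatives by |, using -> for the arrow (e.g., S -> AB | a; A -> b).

S -> c | AA | AS | WA; A -> a; B -> c; C -> BS; W -> c | SC | WS

No ε-productions.
After unit-elimination: S -> c | Wa | aS | aa; W -> c | WS | ScS; X -> c | aS.
TERM: introduce A -> a, B -> c and substitute in every rule of length ≥2.
BIN: W -> SBS becomes W -> SC, C -> BS.
Drop unreachable/unproductive: X.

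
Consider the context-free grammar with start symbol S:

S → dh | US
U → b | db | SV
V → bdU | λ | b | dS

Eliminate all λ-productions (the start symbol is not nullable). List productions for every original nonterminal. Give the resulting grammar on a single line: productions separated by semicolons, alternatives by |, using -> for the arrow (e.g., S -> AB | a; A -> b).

Nullable set: {V}.
U -> SV: V nullable, giving S | SV.
Drop V -> λ.
Unchanged (no nullable symbols): S -> US; S -> dh; U -> b; U -> db; V -> b; V -> bdU; V -> dS.

S -> US | dh; U -> S | b | SV | db; V -> b | dS | bdU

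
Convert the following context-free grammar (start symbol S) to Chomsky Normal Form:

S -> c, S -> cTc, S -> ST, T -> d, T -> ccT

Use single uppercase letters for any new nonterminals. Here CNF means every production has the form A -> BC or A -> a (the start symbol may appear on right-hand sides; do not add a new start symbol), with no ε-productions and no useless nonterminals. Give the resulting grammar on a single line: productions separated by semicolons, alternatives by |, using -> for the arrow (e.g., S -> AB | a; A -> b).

No ε-productions.
No unit productions to eliminate.
TERM: introduce A -> c and substitute in every rule of length ≥2.
BIN: S -> ATA becomes S -> AB, B -> TA; T -> AAT becomes T -> AC, C -> AT.

S -> c | AB | ST; A -> c; B -> TA; C -> AT; T -> d | AC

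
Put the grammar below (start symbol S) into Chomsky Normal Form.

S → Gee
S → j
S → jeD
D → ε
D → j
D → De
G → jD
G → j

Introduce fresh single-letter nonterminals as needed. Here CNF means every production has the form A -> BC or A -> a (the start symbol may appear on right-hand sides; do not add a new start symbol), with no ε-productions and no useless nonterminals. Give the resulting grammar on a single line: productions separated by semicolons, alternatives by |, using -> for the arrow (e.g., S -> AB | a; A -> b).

S -> j | BA | BC | GE; A -> e; B -> j; C -> AD; D -> e | j | DA; E -> AA; G -> j | BD

Nullable: {D}; after ε-elimination: S -> j | je | Gee | jeD; D -> e | j | De; G -> j | jD.
No unit productions to eliminate.
TERM: introduce A -> e, B -> j and substitute in every rule of length ≥2.
BIN: S -> BAD becomes S -> BC, C -> AD; S -> GAA becomes S -> GE, E -> AA.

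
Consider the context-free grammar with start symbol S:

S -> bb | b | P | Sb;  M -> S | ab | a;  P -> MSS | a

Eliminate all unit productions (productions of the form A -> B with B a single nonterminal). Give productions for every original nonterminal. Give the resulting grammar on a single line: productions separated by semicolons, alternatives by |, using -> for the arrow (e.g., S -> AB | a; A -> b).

S -> a | b | Sb | bb | MSS; M -> a | b | Sb | ab | bb | MSS; P -> a | MSS

Unit productions: M->S, S->P.
Unit pairs (A ⇒* B via units): (M,P), (M,S), (S,P).
S: inherits non-unit rules of {P, S} → MSS | Sb | a | b | bb.
M: inherits non-unit rules of {M, P, S} → MSS | Sb | a | ab | b | bb.
P: inherits non-unit rules of {P} → MSS | a.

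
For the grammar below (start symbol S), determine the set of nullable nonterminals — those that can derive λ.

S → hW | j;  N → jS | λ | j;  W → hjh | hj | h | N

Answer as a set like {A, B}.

{N, W}

Directly nullable (have an ε-rule): {N}.
W is nullable via W -> N (every symbol on the right is already known nullable).
Not nullable: S — each has a terminal in every rule's right-hand side or depends on a non-nullable symbol.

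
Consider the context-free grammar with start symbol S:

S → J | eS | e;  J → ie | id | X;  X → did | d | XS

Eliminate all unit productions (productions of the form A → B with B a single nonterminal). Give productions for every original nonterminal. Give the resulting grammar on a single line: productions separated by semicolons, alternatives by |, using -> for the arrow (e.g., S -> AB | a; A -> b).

Unit productions: J->X, S->J.
Unit pairs (A ⇒* B via units): (J,X), (S,J), (S,X).
S: inherits non-unit rules of {J, S, X} → XS | d | did | e | eS | id | ie.
J: inherits non-unit rules of {J, X} → XS | d | did | id | ie.
X: inherits non-unit rules of {X} → XS | d | did.

S -> d | e | XS | eS | id | ie | did; J -> d | XS | id | ie | did; X -> d | XS | did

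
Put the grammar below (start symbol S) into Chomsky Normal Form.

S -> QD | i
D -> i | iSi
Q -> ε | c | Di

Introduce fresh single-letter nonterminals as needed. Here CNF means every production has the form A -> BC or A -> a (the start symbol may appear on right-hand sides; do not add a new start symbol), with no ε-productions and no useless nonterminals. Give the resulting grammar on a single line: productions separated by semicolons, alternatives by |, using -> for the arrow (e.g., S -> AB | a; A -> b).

Nullable: {Q}; after ε-elimination: S -> D | i | QD; D -> i | iSi; Q -> c | Di.
After unit-elimination: S -> i | QD | iSi; D -> i | iSi; Q -> c | Di.
TERM: introduce A -> i and substitute in every rule of length ≥2.
BIN: D -> ASA becomes D -> AB, B -> SA; S -> ASA becomes S -> AC, C -> SA.

S -> i | AC | QD; A -> i; B -> SA; C -> SA; D -> i | AB; Q -> c | DA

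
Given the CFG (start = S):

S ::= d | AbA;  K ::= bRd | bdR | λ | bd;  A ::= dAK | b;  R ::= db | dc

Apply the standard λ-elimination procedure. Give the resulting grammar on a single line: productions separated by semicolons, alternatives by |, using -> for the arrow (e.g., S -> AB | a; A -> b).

Nullable set: {K}.
A -> dAK: K nullable, giving dA | dAK.
Drop K -> λ.
Unchanged (no nullable symbols): S -> AbA; S -> d; A -> b; K -> bRd; K -> bd; K -> bdR; R -> db; R -> dc.

S -> d | AbA; A -> b | dA | dAK; K -> bd | bRd | bdR; R -> db | dc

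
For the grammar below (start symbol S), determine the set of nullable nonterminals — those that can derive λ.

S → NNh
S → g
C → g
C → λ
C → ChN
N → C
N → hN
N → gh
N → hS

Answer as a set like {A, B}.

Directly nullable (have an ε-rule): {C}.
N is nullable via N -> C (every symbol on the right is already known nullable).
Not nullable: S — each has a terminal in every rule's right-hand side or depends on a non-nullable symbol.

{C, N}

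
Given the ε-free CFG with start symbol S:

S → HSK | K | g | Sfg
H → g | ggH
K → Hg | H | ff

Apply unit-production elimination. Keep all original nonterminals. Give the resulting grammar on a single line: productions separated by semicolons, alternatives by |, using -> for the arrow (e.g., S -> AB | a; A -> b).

Unit productions: K->H, S->K.
Unit pairs (A ⇒* B via units): (K,H), (S,H), (S,K).
S: inherits non-unit rules of {H, K, S} → HSK | Hg | Sfg | ff | g | ggH.
H: inherits non-unit rules of {H} → g | ggH.
K: inherits non-unit rules of {H, K} → Hg | ff | g | ggH.

S -> g | Hg | ff | HSK | Sfg | ggH; H -> g | ggH; K -> g | Hg | ff | ggH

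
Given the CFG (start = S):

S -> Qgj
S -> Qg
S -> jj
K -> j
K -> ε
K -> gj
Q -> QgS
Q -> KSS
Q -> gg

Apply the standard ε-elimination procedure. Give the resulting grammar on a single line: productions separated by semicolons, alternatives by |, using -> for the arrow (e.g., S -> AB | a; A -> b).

Nullable set: {K}.
Drop K -> ε.
Q -> KSS: K nullable, giving KSS | SS.
Unchanged (no nullable symbols): S -> Qg; S -> Qgj; S -> jj; K -> gj; K -> j; Q -> QgS; Q -> gg.

S -> Qg | jj | Qgj; K -> j | gj; Q -> SS | gg | KSS | QgS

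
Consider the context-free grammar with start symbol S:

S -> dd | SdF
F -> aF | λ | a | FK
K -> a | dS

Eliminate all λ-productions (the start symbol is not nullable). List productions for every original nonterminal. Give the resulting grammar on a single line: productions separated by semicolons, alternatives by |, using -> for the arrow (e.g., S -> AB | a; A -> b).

Nullable set: {F}.
S -> SdF: F nullable, giving Sd | SdF.
Drop F -> λ.
F -> FK: F nullable, giving FK | K.
F -> aF: F nullable, giving a | aF.
Unchanged (no nullable symbols): S -> dd; F -> a; K -> a; K -> dS.

S -> Sd | dd | SdF; F -> K | a | FK | aF; K -> a | dS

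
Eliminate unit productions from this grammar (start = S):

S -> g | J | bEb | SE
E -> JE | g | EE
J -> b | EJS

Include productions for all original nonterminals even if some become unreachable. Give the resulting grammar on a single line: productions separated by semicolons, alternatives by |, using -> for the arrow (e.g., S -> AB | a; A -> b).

S -> b | g | SE | EJS | bEb; E -> g | EE | JE; J -> b | EJS

Unit productions: S->J.
Unit pairs (A ⇒* B via units): (S,J).
S: inherits non-unit rules of {J, S} → EJS | SE | b | bEb | g.
E: inherits non-unit rules of {E} → EE | JE | g.
J: inherits non-unit rules of {J} → EJS | b.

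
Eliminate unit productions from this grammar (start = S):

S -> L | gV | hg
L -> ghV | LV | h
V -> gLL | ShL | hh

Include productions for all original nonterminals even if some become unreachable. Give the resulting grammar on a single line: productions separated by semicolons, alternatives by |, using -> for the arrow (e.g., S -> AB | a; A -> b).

Unit productions: S->L.
Unit pairs (A ⇒* B via units): (S,L).
S: inherits non-unit rules of {L, S} → LV | gV | ghV | h | hg.
L: inherits non-unit rules of {L} → LV | ghV | h.
V: inherits non-unit rules of {V} → ShL | gLL | hh.

S -> h | LV | gV | hg | ghV; L -> h | LV | ghV; V -> hh | ShL | gLL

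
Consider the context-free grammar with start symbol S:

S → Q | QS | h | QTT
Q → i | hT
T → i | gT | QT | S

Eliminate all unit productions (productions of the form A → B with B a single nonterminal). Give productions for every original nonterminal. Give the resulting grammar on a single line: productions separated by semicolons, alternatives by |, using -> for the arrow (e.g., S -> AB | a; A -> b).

Unit productions: S->Q, T->S.
Unit pairs (A ⇒* B via units): (S,Q), (T,Q), (T,S).
S: inherits non-unit rules of {Q, S} → QS | QTT | h | hT | i.
Q: inherits non-unit rules of {Q} → hT | i.
T: inherits non-unit rules of {Q, S, T} → QS | QT | QTT | gT | h | hT | i.

S -> h | i | QS | hT | QTT; Q -> i | hT; T -> h | i | QS | QT | gT | hT | QTT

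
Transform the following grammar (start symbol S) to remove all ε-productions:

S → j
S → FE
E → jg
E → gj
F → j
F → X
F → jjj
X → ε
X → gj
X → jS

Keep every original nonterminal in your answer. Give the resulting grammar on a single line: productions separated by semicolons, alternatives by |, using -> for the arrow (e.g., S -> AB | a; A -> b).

Nullable set: {F, X}.
S -> FE: F nullable, giving E | FE.
F -> X: X nullable, giving X.
Drop X -> ε.
Unchanged (no nullable symbols): S -> j; E -> gj; E -> jg; F -> j; F -> jjj; X -> gj; X -> jS.

S -> E | j | FE; E -> gj | jg; F -> X | j | jjj; X -> gj | jS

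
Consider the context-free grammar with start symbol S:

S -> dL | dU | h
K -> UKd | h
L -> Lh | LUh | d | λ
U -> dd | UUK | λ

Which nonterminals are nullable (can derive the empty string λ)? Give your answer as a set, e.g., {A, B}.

{L, U}

Directly nullable (have an ε-rule): {L, U}.
Not nullable: K, S — each has a terminal in every rule's right-hand side or depends on a non-nullable symbol.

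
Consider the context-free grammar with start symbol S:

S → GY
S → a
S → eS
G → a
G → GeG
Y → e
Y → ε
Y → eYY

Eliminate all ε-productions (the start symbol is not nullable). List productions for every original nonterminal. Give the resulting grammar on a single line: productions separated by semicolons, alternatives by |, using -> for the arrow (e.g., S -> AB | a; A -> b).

S -> G | a | GY | eS; G -> a | GeG; Y -> e | eY | eYY

Nullable set: {Y}.
S -> GY: Y nullable, giving G | GY.
Drop Y -> ε.
Y -> eYY: Y, Y nullable, giving e | eY | eYY.
Unchanged (no nullable symbols): S -> a; S -> eS; G -> GeG; G -> a; Y -> e.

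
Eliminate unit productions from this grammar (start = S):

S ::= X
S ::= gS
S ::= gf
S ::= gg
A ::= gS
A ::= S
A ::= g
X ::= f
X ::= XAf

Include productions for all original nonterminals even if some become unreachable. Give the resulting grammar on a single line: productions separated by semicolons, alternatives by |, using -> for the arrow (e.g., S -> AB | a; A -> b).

Unit productions: A->S, S->X.
Unit pairs (A ⇒* B via units): (A,S), (A,X), (S,X).
S: inherits non-unit rules of {S, X} → XAf | f | gS | gf | gg.
A: inherits non-unit rules of {A, S, X} → XAf | f | g | gS | gf | gg.
X: inherits non-unit rules of {X} → XAf | f.

S -> f | gS | gf | gg | XAf; A -> f | g | gS | gf | gg | XAf; X -> f | XAf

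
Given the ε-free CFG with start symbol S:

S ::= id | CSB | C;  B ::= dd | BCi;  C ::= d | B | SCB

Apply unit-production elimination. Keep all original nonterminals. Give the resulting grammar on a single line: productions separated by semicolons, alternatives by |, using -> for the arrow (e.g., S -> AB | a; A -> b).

Unit productions: C->B, S->C.
Unit pairs (A ⇒* B via units): (C,B), (S,B), (S,C).
S: inherits non-unit rules of {B, C, S} → BCi | CSB | SCB | d | dd | id.
B: inherits non-unit rules of {B} → BCi | dd.
C: inherits non-unit rules of {B, C} → BCi | SCB | d | dd.

S -> d | dd | id | BCi | CSB | SCB; B -> dd | BCi; C -> d | dd | BCi | SCB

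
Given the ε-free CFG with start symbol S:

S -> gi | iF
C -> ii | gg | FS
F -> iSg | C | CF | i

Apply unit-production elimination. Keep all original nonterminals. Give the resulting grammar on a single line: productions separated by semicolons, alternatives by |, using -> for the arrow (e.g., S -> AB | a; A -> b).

S -> gi | iF; C -> FS | gg | ii; F -> i | CF | FS | gg | ii | iSg

Unit productions: F->C.
Unit pairs (A ⇒* B via units): (F,C).
S: inherits non-unit rules of {S} → gi | iF.
C: inherits non-unit rules of {C} → FS | gg | ii.
F: inherits non-unit rules of {C, F} → CF | FS | gg | i | iSg | ii.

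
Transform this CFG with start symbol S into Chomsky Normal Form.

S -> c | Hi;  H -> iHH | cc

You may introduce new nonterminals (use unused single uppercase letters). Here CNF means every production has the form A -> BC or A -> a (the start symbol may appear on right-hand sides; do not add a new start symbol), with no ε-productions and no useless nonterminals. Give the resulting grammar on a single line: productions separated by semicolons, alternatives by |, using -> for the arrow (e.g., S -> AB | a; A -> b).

S -> c | HB; A -> c; B -> i; C -> HH; H -> AA | BC

No ε-productions.
No unit productions to eliminate.
TERM: introduce A -> c, B -> i and substitute in every rule of length ≥2.
BIN: H -> BHH becomes H -> BC, C -> HH.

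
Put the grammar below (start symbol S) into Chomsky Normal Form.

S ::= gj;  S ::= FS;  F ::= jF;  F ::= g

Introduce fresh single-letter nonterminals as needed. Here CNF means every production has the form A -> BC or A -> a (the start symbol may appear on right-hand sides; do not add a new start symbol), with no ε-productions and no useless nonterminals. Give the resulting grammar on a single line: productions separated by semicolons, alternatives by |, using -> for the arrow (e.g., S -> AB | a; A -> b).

S -> BA | FS; A -> j; B -> g; F -> g | AF

No ε-productions.
No unit productions to eliminate.
TERM: introduce B -> g, A -> j and substitute in every rule of length ≥2.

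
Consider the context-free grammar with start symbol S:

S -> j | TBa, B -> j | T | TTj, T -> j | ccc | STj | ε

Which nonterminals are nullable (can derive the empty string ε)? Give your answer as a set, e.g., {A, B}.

{B, T}

Directly nullable (have an ε-rule): {T}.
B is nullable via B -> T (every symbol on the right is already known nullable).
Not nullable: S — each has a terminal in every rule's right-hand side or depends on a non-nullable symbol.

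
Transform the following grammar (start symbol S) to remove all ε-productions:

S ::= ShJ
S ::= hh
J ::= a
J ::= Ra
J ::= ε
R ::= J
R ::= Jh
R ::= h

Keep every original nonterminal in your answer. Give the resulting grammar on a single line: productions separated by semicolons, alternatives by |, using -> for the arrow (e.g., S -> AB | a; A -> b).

S -> Sh | hh | ShJ; J -> a | Ra; R -> J | h | Jh

Nullable set: {J, R}.
S -> ShJ: J nullable, giving Sh | ShJ.
Drop J -> ε.
J -> Ra: R nullable, giving Ra | a.
R -> J: J nullable, giving J.
R -> Jh: J nullable, giving Jh | h.
Unchanged (no nullable symbols): S -> hh; J -> a; R -> h.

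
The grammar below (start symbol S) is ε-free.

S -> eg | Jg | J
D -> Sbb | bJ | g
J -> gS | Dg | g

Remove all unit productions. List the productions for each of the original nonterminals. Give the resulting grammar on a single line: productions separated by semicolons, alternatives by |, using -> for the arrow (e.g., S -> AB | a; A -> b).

Unit productions: S->J.
Unit pairs (A ⇒* B via units): (S,J).
S: inherits non-unit rules of {J, S} → Dg | Jg | eg | g | gS.
D: inherits non-unit rules of {D} → Sbb | bJ | g.
J: inherits non-unit rules of {J} → Dg | g | gS.

S -> g | Dg | Jg | eg | gS; D -> g | bJ | Sbb; J -> g | Dg | gS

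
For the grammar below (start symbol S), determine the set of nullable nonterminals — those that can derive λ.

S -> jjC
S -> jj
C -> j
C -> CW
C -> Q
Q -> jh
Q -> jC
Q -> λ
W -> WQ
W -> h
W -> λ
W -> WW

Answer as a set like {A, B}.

{C, Q, W}

Directly nullable (have an ε-rule): {Q, W}.
C is nullable via C -> Q (every symbol on the right is already known nullable).
Not nullable: S — each has a terminal in every rule's right-hand side or depends on a non-nullable symbol.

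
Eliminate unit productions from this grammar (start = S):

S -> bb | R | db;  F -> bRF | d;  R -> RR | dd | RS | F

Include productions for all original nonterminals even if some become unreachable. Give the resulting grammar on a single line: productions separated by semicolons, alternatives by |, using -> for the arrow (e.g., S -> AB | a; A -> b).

S -> d | RR | RS | bb | db | dd | bRF; F -> d | bRF; R -> d | RR | RS | dd | bRF

Unit productions: R->F, S->R.
Unit pairs (A ⇒* B via units): (R,F), (S,F), (S,R).
S: inherits non-unit rules of {F, R, S} → RR | RS | bRF | bb | d | db | dd.
F: inherits non-unit rules of {F} → bRF | d.
R: inherits non-unit rules of {F, R} → RR | RS | bRF | d | dd.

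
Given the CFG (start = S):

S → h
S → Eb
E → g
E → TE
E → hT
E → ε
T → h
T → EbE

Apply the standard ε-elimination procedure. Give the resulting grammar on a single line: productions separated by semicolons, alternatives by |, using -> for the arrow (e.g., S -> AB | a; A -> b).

S -> b | h | Eb; E -> T | g | TE | hT; T -> b | h | Eb | bE | EbE

Nullable set: {E}.
S -> Eb: E nullable, giving Eb | b.
Drop E -> ε.
E -> TE: E nullable, giving T | TE.
T -> EbE: E, E nullable, giving Eb | EbE | b | bE.
Unchanged (no nullable symbols): S -> h; E -> g; E -> hT; T -> h.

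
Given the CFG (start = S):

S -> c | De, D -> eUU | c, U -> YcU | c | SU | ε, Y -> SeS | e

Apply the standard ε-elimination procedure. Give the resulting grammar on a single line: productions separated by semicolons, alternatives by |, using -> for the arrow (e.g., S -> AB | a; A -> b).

S -> c | De; D -> c | e | eU | eUU; U -> S | c | SU | Yc | YcU; Y -> e | SeS

Nullable set: {U}.
D -> eUU: U, U nullable, giving e | eU | eUU.
Drop U -> ε.
U -> SU: U nullable, giving S | SU.
U -> YcU: U nullable, giving Yc | YcU.
Unchanged (no nullable symbols): S -> De; S -> c; D -> c; U -> c; Y -> SeS; Y -> e.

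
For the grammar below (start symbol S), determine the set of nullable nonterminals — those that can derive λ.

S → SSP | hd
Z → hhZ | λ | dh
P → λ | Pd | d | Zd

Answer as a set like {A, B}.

{P, Z}

Directly nullable (have an ε-rule): {P, Z}.
Not nullable: S — each has a terminal in every rule's right-hand side or depends on a non-nullable symbol.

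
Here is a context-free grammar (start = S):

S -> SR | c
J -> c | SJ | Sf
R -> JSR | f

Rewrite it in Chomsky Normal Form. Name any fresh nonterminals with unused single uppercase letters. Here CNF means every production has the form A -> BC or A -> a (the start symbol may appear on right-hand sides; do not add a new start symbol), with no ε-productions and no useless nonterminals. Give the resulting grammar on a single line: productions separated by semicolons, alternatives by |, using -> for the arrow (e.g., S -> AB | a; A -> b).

No ε-productions.
No unit productions to eliminate.
TERM: introduce A -> f and substitute in every rule of length ≥2.
BIN: R -> JSR becomes R -> JB, B -> SR.

S -> c | SR; A -> f; B -> SR; J -> c | SA | SJ; R -> f | JB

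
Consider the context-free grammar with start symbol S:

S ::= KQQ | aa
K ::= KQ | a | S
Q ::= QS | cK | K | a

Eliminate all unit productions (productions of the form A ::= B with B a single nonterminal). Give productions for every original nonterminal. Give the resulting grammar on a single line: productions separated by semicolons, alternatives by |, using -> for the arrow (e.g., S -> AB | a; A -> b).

S -> aa | KQQ; K -> a | KQ | aa | KQQ; Q -> a | KQ | QS | aa | cK | KQQ

Unit productions: K->S, Q->K.
Unit pairs (A ⇒* B via units): (K,S), (Q,K), (Q,S).
S: inherits non-unit rules of {S} → KQQ | aa.
K: inherits non-unit rules of {K, S} → KQ | KQQ | a | aa.
Q: inherits non-unit rules of {K, Q, S} → KQ | KQQ | QS | a | aa | cK.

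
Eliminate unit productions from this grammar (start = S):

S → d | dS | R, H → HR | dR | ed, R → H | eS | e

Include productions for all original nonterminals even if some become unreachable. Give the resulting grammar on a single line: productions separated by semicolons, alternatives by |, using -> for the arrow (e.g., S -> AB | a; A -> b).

Unit productions: R->H, S->R.
Unit pairs (A ⇒* B via units): (R,H), (S,H), (S,R).
S: inherits non-unit rules of {H, R, S} → HR | d | dR | dS | e | eS | ed.
H: inherits non-unit rules of {H} → HR | dR | ed.
R: inherits non-unit rules of {H, R} → HR | dR | e | eS | ed.

S -> d | e | HR | dR | dS | eS | ed; H -> HR | dR | ed; R -> e | HR | dR | eS | ed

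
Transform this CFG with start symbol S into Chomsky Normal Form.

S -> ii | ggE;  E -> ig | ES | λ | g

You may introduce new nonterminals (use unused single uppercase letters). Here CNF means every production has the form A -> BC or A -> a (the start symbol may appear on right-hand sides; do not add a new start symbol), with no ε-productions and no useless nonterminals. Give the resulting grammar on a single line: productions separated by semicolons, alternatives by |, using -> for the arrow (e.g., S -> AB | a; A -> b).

Nullable: {E}; after ε-elimination: S -> gg | ii | ggE; E -> S | g | ES | ig.
After unit-elimination: S -> gg | ii | ggE; E -> g | ES | gg | ig | ii | ggE.
TERM: introduce A -> g, B -> i and substitute in every rule of length ≥2.
BIN: E -> AAE becomes E -> AC, C -> AE; S -> AAE becomes S -> AD, D -> AE.

S -> AA | AD | BB; A -> g; B -> i; C -> AE; D -> AE; E -> g | AA | AC | BA | BB | ES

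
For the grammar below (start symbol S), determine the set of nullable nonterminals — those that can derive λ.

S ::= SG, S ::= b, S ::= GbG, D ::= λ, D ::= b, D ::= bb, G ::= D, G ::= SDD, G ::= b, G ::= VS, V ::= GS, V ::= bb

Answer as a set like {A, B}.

Directly nullable (have an ε-rule): {D}.
G is nullable via G -> D (every symbol on the right is already known nullable).
Not nullable: S, V — each has a terminal in every rule's right-hand side or depends on a non-nullable symbol.

{D, G}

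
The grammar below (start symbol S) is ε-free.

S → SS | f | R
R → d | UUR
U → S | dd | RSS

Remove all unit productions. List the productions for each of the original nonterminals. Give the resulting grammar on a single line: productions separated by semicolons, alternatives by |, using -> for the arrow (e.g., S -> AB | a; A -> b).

S -> d | f | SS | UUR; R -> d | UUR; U -> d | f | SS | dd | RSS | UUR

Unit productions: S->R, U->S.
Unit pairs (A ⇒* B via units): (S,R), (U,R), (U,S).
S: inherits non-unit rules of {R, S} → SS | UUR | d | f.
R: inherits non-unit rules of {R} → UUR | d.
U: inherits non-unit rules of {R, S, U} → RSS | SS | UUR | d | dd | f.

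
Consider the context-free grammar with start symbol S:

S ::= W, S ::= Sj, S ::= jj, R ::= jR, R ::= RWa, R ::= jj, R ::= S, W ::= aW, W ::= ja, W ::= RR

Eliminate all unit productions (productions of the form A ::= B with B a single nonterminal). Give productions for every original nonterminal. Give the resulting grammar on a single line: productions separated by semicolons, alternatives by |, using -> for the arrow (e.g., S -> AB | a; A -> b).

S -> RR | Sj | aW | ja | jj; R -> RR | Sj | aW | jR | ja | jj | RWa; W -> RR | aW | ja

Unit productions: R->S, S->W.
Unit pairs (A ⇒* B via units): (R,S), (R,W), (S,W).
S: inherits non-unit rules of {S, W} → RR | Sj | aW | ja | jj.
R: inherits non-unit rules of {R, S, W} → RR | RWa | Sj | aW | jR | ja | jj.
W: inherits non-unit rules of {W} → RR | aW | ja.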